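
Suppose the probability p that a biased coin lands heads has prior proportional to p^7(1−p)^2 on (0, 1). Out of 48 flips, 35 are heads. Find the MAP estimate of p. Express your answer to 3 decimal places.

p̂_MAP = 0.737

The prior density ∝ p^7(1−p)^2 is the kernel of Beta(8, 3).
Data: 35 successes in 48 trials. The binomial likelihood contributes p^35(1−p)^13, so the posterior is Beta(8+35, 3+13) = Beta(43, 16).
For Beta(a, b) with a, b > 1 the mode is (a−1)/(a+b−2) = 42/57 ≈ 0.737.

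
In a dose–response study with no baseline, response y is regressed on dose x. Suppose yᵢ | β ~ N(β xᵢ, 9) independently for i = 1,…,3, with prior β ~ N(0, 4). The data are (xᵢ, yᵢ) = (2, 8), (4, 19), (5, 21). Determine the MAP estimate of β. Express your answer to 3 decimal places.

log p(β | y) = −Σ(yᵢ − βxᵢ)²/(2·9) − β²/(2·4) + const.
Setting the derivative to zero: Σxᵢ(yᵢ − βxᵢ)/9 − β/4 = 0, so β = Σxᵢyᵢ / (Σxᵢ² + σ²/τ²).
Σxᵢyᵢ = 2·8 + 4·19 + 5·21 = 197; Σxᵢ² = 45; σ²/τ² = 2.25.
β̂_MAP = 197 / (45 + 2.25) = 197/47.25 ≈ 4.169.

β̂_MAP = 4.169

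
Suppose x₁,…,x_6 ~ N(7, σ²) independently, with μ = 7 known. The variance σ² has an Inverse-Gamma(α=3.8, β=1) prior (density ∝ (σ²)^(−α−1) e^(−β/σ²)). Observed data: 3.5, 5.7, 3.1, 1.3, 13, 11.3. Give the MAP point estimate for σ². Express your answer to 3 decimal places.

σ̂²_MAP = 7.572

Sum of squared deviations about the known mean: SS = (3.5−7)² + (5.7−7)² + (3.1−7)² + (1.3−7)² + (13−7)² + (11.3−7)² = 116.13.
The Normal likelihood contributes (σ²)^(−n/2) exp(−SS/(2σ²)), so the posterior is Inverse-Gamma(α + n/2, β + SS/2) = Inverse-Gamma(6.8, 59.065).
The mode of Inverse-Gamma(a, b) is b/(a+1) = 59.065/7.8 ≈ 7.572.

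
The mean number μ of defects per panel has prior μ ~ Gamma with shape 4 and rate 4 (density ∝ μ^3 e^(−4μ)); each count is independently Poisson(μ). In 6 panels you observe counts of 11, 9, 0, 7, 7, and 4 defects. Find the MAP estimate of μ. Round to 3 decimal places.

μ̂_MAP = 4.100

Σxᵢ = 11+9+0+7+7+4 = 38, with n = 6.
Posterior ∝ μ^3e^(−4μ) · μ^38e^(−6μ) = μ^41e^(−10μ), i.e. Gamma(shape=42, rate=10).
The mode of a Gamma(a, b) with a ≥ 1 (shape–rate) is (a−1)/b = 41/10 ≈ 4.100.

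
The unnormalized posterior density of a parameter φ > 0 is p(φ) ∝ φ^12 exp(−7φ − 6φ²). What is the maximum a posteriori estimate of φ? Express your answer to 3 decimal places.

φ̂_MAP = 0.750

ℓ'(φ) = 12/φ − 7 − 12φ. Setting this to zero and multiplying by φ: 12φ² + 7φ − 12 = 0.
φ = (−7 + √(7² + 4·12·12)) / (2·12) = (−7 + √625) / 24 = (−7 + 25)/24 = 3/4.
ℓ''(φ) = −12/φ² − 12 < 0, confirming a maximum.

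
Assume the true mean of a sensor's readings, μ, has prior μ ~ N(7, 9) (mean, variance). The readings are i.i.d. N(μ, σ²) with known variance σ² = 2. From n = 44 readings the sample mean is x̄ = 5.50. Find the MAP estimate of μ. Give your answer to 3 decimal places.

n = 44, x̄ = 5.50.
For a Normal prior and Normal likelihood with known variance, the posterior is Normal; its mode equals its mean, the precision-weighted average.
Prior precision 1/σ₀² = 1/9; data precision n/σ² = 44/2 = 22.
μ̂ = ((1/9)·7 + 22·5.5) / (1/9 + 22) = (1096/9)/(199/9) = 1096/199 ≈ 5.508.

μ̂_MAP = 5.508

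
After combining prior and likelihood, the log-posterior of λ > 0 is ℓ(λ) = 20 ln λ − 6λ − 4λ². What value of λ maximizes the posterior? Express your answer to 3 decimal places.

λ̂_MAP = 1.250

ℓ'(λ) = 20/λ − 6 − 8λ. Setting this to zero and multiplying by λ: 8λ² + 6λ − 20 = 0.
λ = (−6 + √(6² + 4·8·20)) / (2·8) = (−6 + √676) / 16 = (−6 + 26)/16 = 5/4.
ℓ''(λ) = −20/λ² − 8 < 0, confirming a maximum.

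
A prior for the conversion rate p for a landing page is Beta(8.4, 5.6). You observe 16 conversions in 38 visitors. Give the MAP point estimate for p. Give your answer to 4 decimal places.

Prior: Beta(8.4, 5.6).
Data: 16 successes in 38 trials. The binomial likelihood contributes p^16(1−p)^22, so the posterior is Beta(8.4+16, 5.6+22) = Beta(24.4, 27.6).
For Beta(a, b) with a, b > 1 the mode is (a−1)/(a+b−2) = 23.4/50 ≈ 0.4680.

p̂_MAP = 0.4680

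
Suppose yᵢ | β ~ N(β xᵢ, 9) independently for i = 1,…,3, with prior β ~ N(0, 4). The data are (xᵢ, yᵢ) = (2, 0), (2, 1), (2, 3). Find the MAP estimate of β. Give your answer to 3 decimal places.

log p(β | y) = −Σ(yᵢ − βxᵢ)²/(2·9) − β²/(2·4) + const.
Setting the derivative to zero: Σxᵢ(yᵢ − βxᵢ)/9 − β/4 = 0, so β = Σxᵢyᵢ / (Σxᵢ² + σ²/τ²).
Σxᵢyᵢ = 2·0 + 2·1 + 2·3 = 8; Σxᵢ² = 12; σ²/τ² = 2.25.
β̂_MAP = 8 / (12 + 2.25) = 8/14.25 ≈ 0.561.

β̂_MAP = 0.561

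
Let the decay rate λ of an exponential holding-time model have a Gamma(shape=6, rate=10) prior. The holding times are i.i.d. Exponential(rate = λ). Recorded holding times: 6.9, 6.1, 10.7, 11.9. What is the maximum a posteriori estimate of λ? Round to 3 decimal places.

The Exponential(rate=λ) likelihood is ∝ λ^n e^(−λΣtᵢ). Here n = 4 and Σtᵢ = 6.9 + 6.1 + 10.7 + 11.9 = 35.6.
Posterior ∝ λ^5e^(−10λ) · λ^4e^(−35.6λ) = λ^9e^(−45.6λ), i.e. Gamma(10, 45.6).
Mode = (a−1)/b = 9/45.6 ≈ 0.197.

λ̂_MAP = 0.197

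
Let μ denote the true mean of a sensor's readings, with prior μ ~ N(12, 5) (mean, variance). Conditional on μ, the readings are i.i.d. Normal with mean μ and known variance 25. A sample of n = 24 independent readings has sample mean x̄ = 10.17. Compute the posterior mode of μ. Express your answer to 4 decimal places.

n = 24, x̄ = 10.17.
For a Normal prior and Normal likelihood with known variance, the posterior is Normal; its mode equals its mean, the precision-weighted average.
Prior precision 1/σ₀² = 1/5 = 0.2; data precision n/σ² = 24/25 = 0.96.
μ̂ = (0.2·12 + 0.96·10.17) / (0.2 + 0.96) = 12.1632/1.16 = 7602/725 ≈ 10.4855.

μ̂_MAP = 10.4855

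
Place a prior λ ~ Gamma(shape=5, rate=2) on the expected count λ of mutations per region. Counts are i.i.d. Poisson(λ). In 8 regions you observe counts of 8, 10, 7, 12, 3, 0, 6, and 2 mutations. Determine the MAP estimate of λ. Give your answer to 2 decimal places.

Σxᵢ = 8+10+7+12+3+0+6+2 = 48, with n = 8.
Posterior ∝ λ^4e^(−2λ) · λ^48e^(−8λ) = λ^52e^(−10λ), i.e. Gamma(shape=53, rate=10).
The mode of a Gamma(a, b) with a ≥ 1 (shape–rate) is (a−1)/b = 52/10 ≈ 5.20.

λ̂_MAP = 5.20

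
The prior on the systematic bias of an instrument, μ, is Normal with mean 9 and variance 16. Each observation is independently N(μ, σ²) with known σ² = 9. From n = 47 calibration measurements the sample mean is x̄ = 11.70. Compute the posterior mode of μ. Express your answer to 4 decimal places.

n = 47, x̄ = 11.70.
For a Normal prior and Normal likelihood with known variance, the posterior is Normal; its mode equals its mean, the precision-weighted average.
Prior precision 1/σ₀² = 1/16 = 0.0625; data precision n/σ² = 47/9.
μ̂ = (0.0625·9 + (47/9)·11.7) / (0.0625 + 47/9) = 61.6625/(761/144) = 44397/3805 ≈ 11.6681.

μ̂_MAP = 11.6681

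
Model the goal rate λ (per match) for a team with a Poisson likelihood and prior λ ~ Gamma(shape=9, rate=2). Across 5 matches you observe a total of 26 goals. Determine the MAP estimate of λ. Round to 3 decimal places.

λ̂_MAP = 4.857

Σxᵢ = 26, n = 5.
Posterior ∝ λ^8e^(−2λ) · λ^26e^(−5λ) = λ^34e^(−7λ), i.e. Gamma(shape=35, rate=7).
The mode of a Gamma(a, b) with a ≥ 1 (shape–rate) is (a−1)/b = 34/7 ≈ 4.857.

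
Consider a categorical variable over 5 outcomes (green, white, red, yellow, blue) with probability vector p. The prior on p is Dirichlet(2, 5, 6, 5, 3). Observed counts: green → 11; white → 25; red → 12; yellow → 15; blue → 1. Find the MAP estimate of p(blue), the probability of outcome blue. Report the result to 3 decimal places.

MAP estimate of p(blue) = 0.038

The posterior is Dirichlet(αᵢ + nᵢ) = Dirichlet(13, 30, 18, 20, 4).
For a Dirichlet(a₁,…,a_K) with all aᵢ > 1, the mode has j-th component (aⱼ − 1)/(Σaᵢ − K).
Here Σaᵢ = 85 and K = 5, so p(blue) = (4 − 1)/(85 − 5) = 3/80 ≈ 0.038.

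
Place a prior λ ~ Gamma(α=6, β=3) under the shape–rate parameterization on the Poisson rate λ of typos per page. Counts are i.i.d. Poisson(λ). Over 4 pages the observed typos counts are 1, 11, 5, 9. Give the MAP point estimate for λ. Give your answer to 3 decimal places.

Σxᵢ = 1+11+5+9 = 26, with n = 4.
Posterior ∝ λ^5e^(−3λ) · λ^26e^(−4λ) = λ^31e^(−7λ), i.e. Gamma(shape=32, rate=7).
The mode of a Gamma(a, b) with a ≥ 1 (shape–rate) is (a−1)/b = 31/7 ≈ 4.429.

λ̂_MAP = 4.429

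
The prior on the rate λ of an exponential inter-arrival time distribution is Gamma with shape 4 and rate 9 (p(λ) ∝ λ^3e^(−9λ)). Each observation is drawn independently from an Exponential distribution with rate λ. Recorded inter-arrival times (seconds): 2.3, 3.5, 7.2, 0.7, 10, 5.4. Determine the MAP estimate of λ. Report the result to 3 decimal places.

λ̂_MAP = 0.236

The Exponential(rate=λ) likelihood is ∝ λ^n e^(−λΣtᵢ). Here n = 6 and Σtᵢ = 2.3 + 3.5 + 7.2 + 0.7 + 10 + 5.4 = 29.1.
Posterior ∝ λ^3e^(−9λ) · λ^6e^(−29.1λ) = λ^9e^(−38.1λ), i.e. Gamma(10, 38.1).
Mode = (a−1)/b = 9/38.1 ≈ 0.236.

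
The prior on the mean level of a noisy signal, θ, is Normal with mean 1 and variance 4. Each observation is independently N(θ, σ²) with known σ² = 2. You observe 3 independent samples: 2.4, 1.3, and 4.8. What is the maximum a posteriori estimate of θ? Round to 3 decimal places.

θ̂_MAP = 2.571

n = 3; x̄ = (2.4 + 1.3 + 4.8)/3 = 8.5/3 = 17/6 ≈ 2.8333.
For a Normal prior and Normal likelihood with known variance, the posterior is Normal; its mode equals its mean, the precision-weighted average.
Prior precision 1/σ₀² = 1/4 = 0.25; data precision n/σ² = 3/2 = 1.5.
θ̂ = (0.25·1 + 1.5·(17/6)) / (0.25 + 1.5) = 4.5/1.75 = 18/7 ≈ 2.571.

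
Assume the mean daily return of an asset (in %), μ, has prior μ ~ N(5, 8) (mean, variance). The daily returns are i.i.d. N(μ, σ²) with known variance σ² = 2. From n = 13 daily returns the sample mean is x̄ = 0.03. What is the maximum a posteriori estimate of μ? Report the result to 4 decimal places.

μ̂_MAP = 0.1238

n = 13, x̄ = 0.03.
For a Normal prior and Normal likelihood with known variance, the posterior is Normal; its mode equals its mean, the precision-weighted average.
Prior precision 1/σ₀² = 1/8 = 0.125; data precision n/σ² = 13/2 = 6.5.
μ̂ = (0.125·5 + 6.5·0.03) / (0.125 + 6.5) = 0.82/6.625 = 164/1325 ≈ 0.1238.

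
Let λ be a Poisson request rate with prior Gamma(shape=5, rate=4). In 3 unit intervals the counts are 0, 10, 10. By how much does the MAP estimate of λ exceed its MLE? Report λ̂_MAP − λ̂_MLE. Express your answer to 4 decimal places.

MAP − MLE = -3.2381

Σxᵢ = 20. Posterior is Gamma(25, 7); MAP = (25−1)/7 = 24/7 ≈ 3.42857.
MLE = x̄ = 20/3 ≈ 6.66667.
Difference = 24/7 − 20/3 = -68/21 ≈ -3.2381.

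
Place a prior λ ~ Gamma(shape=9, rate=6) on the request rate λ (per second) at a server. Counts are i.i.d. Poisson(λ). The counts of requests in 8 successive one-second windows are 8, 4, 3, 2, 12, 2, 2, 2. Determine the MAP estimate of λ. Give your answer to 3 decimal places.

Σxᵢ = 8+4+3+2+12+2+2+2 = 35, with n = 8.
Posterior ∝ λ^8e^(−6λ) · λ^35e^(−8λ) = λ^43e^(−14λ), i.e. Gamma(shape=44, rate=14).
The mode of a Gamma(a, b) with a ≥ 1 (shape–rate) is (a−1)/b = 43/14 ≈ 3.071.

λ̂_MAP = 3.071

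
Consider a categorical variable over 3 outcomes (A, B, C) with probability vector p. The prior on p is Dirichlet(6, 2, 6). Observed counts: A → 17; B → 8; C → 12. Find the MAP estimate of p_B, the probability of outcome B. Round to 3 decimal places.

MAP estimate of p_B = 0.188

The posterior is Dirichlet(αᵢ + nᵢ) = Dirichlet(23, 10, 18).
For a Dirichlet(a₁,…,a_K) with all aᵢ > 1, the mode has j-th component (aⱼ − 1)/(Σaᵢ − K).
Here Σaᵢ = 51 and K = 3, so p_B = (10 − 1)/(51 − 3) = 9/48 ≈ 0.188.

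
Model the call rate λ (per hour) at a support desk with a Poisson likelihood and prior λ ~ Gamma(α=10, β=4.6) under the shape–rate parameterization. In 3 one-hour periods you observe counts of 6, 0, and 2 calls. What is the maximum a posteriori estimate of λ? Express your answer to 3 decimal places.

Σxᵢ = 6+0+2 = 8, with n = 3.
Posterior ∝ λ^9e^(−4.6λ) · λ^8e^(−3λ) = λ^17e^(−7.6λ), i.e. Gamma(shape=18, rate=7.6).
The mode of a Gamma(a, b) with a ≥ 1 (shape–rate) is (a−1)/b = 17/7.6 ≈ 2.237.

λ̂_MAP = 2.237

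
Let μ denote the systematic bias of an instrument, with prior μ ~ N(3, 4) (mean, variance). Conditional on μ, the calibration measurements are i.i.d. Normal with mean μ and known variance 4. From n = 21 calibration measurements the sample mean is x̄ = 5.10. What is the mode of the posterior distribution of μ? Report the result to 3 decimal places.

n = 21, x̄ = 5.10.
For a Normal prior and Normal likelihood with known variance, the posterior is Normal; its mode equals its mean, the precision-weighted average.
Prior precision 1/σ₀² = 1/4 = 0.25; data precision n/σ² = 21/4 = 5.25.
μ̂ = (0.25·3 + 5.25·5.1) / (0.25 + 5.25) = 27.525/5.5 = 1101/220 ≈ 5.005.

μ̂_MAP = 5.005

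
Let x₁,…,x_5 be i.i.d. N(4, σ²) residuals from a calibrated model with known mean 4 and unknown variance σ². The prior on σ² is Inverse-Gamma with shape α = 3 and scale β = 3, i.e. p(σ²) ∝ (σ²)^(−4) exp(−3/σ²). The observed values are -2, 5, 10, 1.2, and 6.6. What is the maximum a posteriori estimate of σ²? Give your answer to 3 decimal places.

σ̂²_MAP = 7.200

Sum of squared deviations about the known mean: SS = (-2−4)² + (5−4)² + (10−4)² + (1.2−4)² + (6.6−4)² = 87.6.
The Normal likelihood contributes (σ²)^(−n/2) exp(−SS/(2σ²)), so the posterior is Inverse-Gamma(α + n/2, β + SS/2) = Inverse-Gamma(5.5, 46.8).
The mode of Inverse-Gamma(a, b) is b/(a+1) = 46.8/6.5 ≈ 7.200.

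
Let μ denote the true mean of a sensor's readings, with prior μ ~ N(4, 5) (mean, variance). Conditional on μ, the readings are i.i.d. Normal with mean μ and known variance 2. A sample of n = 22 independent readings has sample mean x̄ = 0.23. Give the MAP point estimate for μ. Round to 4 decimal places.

μ̂_MAP = 0.2973

n = 22, x̄ = 0.23.
For a Normal prior and Normal likelihood with known variance, the posterior is Normal; its mode equals its mean, the precision-weighted average.
Prior precision 1/σ₀² = 1/5 = 0.2; data precision n/σ² = 22/2 = 11.
μ̂ = (0.2·4 + 11·0.23) / (0.2 + 11) = 3.33/11.2 = 333/1120 ≈ 0.2973.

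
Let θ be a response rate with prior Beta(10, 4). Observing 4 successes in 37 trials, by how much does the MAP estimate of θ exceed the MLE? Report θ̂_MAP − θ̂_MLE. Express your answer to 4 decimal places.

Posterior is Beta(14, 37); MAP = (14−1)/(51−2) = 13/49 ≈ 0.26531.
MLE ignores the prior: θ̂_MLE = k/n = 4/37 ≈ 0.10811.
Difference = 13/49 − 4/37 = 285/1813 ≈ 0.1572.

MAP − MLE = 0.1572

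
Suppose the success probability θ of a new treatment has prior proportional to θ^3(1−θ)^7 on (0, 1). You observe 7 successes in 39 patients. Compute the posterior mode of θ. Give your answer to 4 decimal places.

The prior density ∝ θ^3(1−θ)^7 is the kernel of Beta(4, 8).
Data: 7 successes in 39 trials. The binomial likelihood contributes θ^7(1−θ)^32, so the posterior is Beta(4+7, 8+32) = Beta(11, 40).
For Beta(a, b) with a, b > 1 the mode is (a−1)/(a+b−2) = 10/49 ≈ 0.2041.

θ̂_MAP = 0.2041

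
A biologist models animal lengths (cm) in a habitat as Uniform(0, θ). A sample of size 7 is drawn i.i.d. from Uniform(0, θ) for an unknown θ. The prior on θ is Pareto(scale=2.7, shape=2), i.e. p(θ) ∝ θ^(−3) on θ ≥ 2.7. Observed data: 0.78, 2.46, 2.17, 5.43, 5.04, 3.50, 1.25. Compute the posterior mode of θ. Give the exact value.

The Uniform(0, θ) likelihood is θ^(−n) for θ ≥ max(xᵢ), zero otherwise. Here max(xᵢ) = 5.43.
Posterior ∝ θ^(−3) · θ^(−7) = θ^(−10) on θ ≥ max(2.7, 5.43) = 5.43.
This density is strictly decreasing in θ, so the posterior mode lies at the lower boundary of the support.

θ̂_MAP = 5.43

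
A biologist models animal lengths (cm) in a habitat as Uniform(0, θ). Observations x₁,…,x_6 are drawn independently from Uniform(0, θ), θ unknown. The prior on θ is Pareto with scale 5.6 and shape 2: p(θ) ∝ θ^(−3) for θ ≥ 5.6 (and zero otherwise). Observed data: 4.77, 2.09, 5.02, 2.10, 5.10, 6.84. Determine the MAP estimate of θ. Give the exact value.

The Uniform(0, θ) likelihood is θ^(−n) for θ ≥ max(xᵢ), zero otherwise. Here max(xᵢ) = 6.84.
Posterior ∝ θ^(−3) · θ^(−6) = θ^(−9) on θ ≥ max(5.6, 6.84) = 6.84.
This density is strictly decreasing in θ, so the posterior mode lies at the lower boundary of the support.

θ̂_MAP = 6.84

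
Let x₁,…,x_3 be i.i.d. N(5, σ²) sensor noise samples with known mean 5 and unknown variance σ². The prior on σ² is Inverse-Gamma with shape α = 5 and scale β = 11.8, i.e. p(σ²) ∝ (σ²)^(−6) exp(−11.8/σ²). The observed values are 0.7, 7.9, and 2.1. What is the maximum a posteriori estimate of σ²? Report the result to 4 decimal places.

σ̂²_MAP = 3.9273

Sum of squared deviations about the known mean: SS = (0.7−5)² + (7.9−5)² + (2.1−5)² = 35.31.
The Normal likelihood contributes (σ²)^(−n/2) exp(−SS/(2σ²)), so the posterior is Inverse-Gamma(α + n/2, β + SS/2) = Inverse-Gamma(6.5, 29.455).
The mode of Inverse-Gamma(a, b) is b/(a+1) = 29.455/7.5 ≈ 3.9273.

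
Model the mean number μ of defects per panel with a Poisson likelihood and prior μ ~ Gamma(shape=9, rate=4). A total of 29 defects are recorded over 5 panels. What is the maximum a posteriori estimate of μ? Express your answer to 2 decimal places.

Σxᵢ = 29, n = 5.
Posterior ∝ μ^8e^(−4μ) · μ^29e^(−5μ) = μ^37e^(−9μ), i.e. Gamma(shape=38, rate=9).
The mode of a Gamma(a, b) with a ≥ 1 (shape–rate) is (a−1)/b = 37/9 ≈ 4.11.

μ̂_MAP = 4.11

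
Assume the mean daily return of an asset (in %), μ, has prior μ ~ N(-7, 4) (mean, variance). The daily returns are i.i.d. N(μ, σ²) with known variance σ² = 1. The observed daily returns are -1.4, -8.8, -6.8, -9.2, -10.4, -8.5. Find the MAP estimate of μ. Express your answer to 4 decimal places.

n = 6; x̄ = ((-1.4) + (-8.8) + (-6.8) + (-9.2) + (-10.4) + (-8.5))/6 = -45.1/6 = -451/60 ≈ -7.5167.
For a Normal prior and Normal likelihood with known variance, the posterior is Normal; its mode equals its mean, the precision-weighted average.
Prior precision 1/σ₀² = 1/4 = 0.25; data precision n/σ² = 6/1 = 6.
μ̂ = (0.25·(-7) + 6·(-451/60)) / (0.25 + 6) = (-46.85)/6.25 = -7.4960.

μ̂_MAP = -7.4960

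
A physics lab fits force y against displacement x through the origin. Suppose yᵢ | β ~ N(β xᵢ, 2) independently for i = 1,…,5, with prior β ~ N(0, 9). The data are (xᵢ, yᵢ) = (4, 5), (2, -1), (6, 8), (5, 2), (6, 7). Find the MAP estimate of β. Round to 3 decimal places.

log p(β | y) = −Σ(yᵢ − βxᵢ)²/(2·2) − β²/(2·9) + const.
Setting the derivative to zero: Σxᵢ(yᵢ − βxᵢ)/2 − β/9 = 0, so β = Σxᵢyᵢ / (Σxᵢ² + σ²/τ²).
Σxᵢyᵢ = 4·5 + 2·(-1) + 6·8 + 5·2 + 6·7 = 118; Σxᵢ² = 117; σ²/τ² = 2/9.
β̂_MAP = 118 / (117 + 2/9) = 118/(1055/9) = 1062/1055 ≈ 1.007.

β̂_MAP = 1.007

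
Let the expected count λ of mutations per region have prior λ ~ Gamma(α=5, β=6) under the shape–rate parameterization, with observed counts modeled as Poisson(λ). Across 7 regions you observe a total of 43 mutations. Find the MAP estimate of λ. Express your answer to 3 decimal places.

λ̂_MAP = 3.615

Σxᵢ = 43, n = 7.
Posterior ∝ λ^4e^(−6λ) · λ^43e^(−7λ) = λ^47e^(−13λ), i.e. Gamma(shape=48, rate=13).
The mode of a Gamma(a, b) with a ≥ 1 (shape–rate) is (a−1)/b = 47/13 ≈ 3.615.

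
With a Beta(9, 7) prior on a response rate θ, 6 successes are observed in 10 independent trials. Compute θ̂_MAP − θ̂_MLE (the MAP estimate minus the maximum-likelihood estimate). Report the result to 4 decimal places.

MAP − MLE = -0.0167

Posterior is Beta(15, 11); MAP = (15−1)/(26−2) = 14/24 ≈ 0.58333.
MLE ignores the prior: θ̂_MLE = k/n = 6/10 ≈ 0.60000.
Difference = 14/24 − 6/10 = -1/60 ≈ -0.0167.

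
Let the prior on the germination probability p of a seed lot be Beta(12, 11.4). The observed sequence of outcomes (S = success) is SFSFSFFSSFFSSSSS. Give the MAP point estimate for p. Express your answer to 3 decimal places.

Prior: Beta(12, 11.4).
Data: 10 successes in 16 trials (from the sequence). The binomial likelihood contributes p^10(1−p)^6, so the posterior is Beta(12+10, 11.4+6) = Beta(22, 17.4).
For Beta(a, b) with a, b > 1 the mode is (a−1)/(a+b−2) = 21/37.4 ≈ 0.561.

p̂_MAP = 0.561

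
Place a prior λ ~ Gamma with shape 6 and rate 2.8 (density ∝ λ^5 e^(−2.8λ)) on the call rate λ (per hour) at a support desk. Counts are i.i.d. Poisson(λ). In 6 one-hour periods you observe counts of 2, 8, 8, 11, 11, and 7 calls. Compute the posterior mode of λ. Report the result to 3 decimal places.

λ̂_MAP = 5.909

Σxᵢ = 2+8+8+11+11+7 = 47, with n = 6.
Posterior ∝ λ^5e^(−2.8λ) · λ^47e^(−6λ) = λ^52e^(−8.8λ), i.e. Gamma(shape=53, rate=8.8).
The mode of a Gamma(a, b) with a ≥ 1 (shape–rate) is (a−1)/b = 52/8.8 ≈ 5.909.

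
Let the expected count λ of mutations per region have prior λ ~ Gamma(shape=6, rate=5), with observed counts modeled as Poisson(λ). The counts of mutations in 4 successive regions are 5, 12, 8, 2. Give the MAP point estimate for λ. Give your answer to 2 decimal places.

λ̂_MAP = 3.56

Σxᵢ = 5+12+8+2 = 27, with n = 4.
Posterior ∝ λ^5e^(−5λ) · λ^27e^(−4λ) = λ^32e^(−9λ), i.e. Gamma(shape=33, rate=9).
The mode of a Gamma(a, b) with a ≥ 1 (shape–rate) is (a−1)/b = 32/9 ≈ 3.56.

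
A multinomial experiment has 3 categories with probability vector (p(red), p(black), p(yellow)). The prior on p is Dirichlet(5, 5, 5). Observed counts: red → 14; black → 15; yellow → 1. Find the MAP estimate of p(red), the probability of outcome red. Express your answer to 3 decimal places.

The posterior is Dirichlet(αᵢ + nᵢ) = Dirichlet(19, 20, 6).
For a Dirichlet(a₁,…,a_K) with all aᵢ > 1, the mode has j-th component (aⱼ − 1)/(Σaᵢ − K).
Here Σaᵢ = 45 and K = 3, so p(red) = (19 − 1)/(45 − 3) = 18/42 ≈ 0.429.

MAP estimate of p(red) = 0.429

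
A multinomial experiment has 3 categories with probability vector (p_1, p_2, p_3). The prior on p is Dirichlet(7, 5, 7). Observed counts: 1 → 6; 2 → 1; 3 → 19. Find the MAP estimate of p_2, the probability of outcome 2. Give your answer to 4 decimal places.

MAP estimate: 0.1190

The posterior is Dirichlet(αᵢ + nᵢ) = Dirichlet(13, 6, 26).
For a Dirichlet(a₁,…,a_K) with all aᵢ > 1, the mode has j-th component (aⱼ − 1)/(Σaᵢ − K).
Here Σaᵢ = 45 and K = 3, so p_2 = (6 − 1)/(45 − 3) = 5/42 ≈ 0.1190.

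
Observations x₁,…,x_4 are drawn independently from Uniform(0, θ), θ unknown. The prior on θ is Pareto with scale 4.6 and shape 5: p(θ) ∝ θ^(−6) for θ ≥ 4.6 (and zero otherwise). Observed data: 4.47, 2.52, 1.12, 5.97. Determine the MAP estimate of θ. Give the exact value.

The Uniform(0, θ) likelihood is θ^(−n) for θ ≥ max(xᵢ), zero otherwise. Here max(xᵢ) = 5.97.
Posterior ∝ θ^(−6) · θ^(−4) = θ^(−10) on θ ≥ max(4.6, 5.97) = 5.97.
This density is strictly decreasing in θ, so the posterior mode lies at the lower boundary of the support.

θ̂_MAP = 5.97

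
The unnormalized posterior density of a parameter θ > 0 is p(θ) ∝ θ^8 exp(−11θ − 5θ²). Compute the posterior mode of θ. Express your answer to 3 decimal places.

θ̂_MAP = 0.500

ℓ'(θ) = 8/θ − 11 − 10θ. Setting this to zero and multiplying by θ: 10θ² + 11θ − 8 = 0.
θ = (−11 + √(11² + 4·10·8)) / (2·10) = (−11 + √441) / 20 = (−11 + 21)/20 = 1/2.
ℓ''(θ) = −8/θ² − 10 < 0, confirming a maximum.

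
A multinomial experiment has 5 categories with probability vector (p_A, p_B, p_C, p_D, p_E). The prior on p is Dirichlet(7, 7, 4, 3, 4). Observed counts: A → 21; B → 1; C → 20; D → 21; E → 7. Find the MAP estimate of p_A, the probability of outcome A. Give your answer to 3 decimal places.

MAP estimate of p_A = 0.300

The posterior is Dirichlet(αᵢ + nᵢ) = Dirichlet(28, 8, 24, 24, 11).
For a Dirichlet(a₁,…,a_K) with all aᵢ > 1, the mode has j-th component (aⱼ − 1)/(Σaᵢ − K).
Here Σaᵢ = 95 and K = 5, so p_A = (28 − 1)/(95 − 5) = 27/90 ≈ 0.300.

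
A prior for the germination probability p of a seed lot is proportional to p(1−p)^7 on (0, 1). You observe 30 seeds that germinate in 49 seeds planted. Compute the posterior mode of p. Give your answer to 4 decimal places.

The prior density ∝ p(1−p)^7 is the kernel of Beta(2, 8).
Data: 30 successes in 49 trials. The binomial likelihood contributes p^30(1−p)^19, so the posterior is Beta(2+30, 8+19) = Beta(32, 27).
For Beta(a, b) with a, b > 1 the mode is (a−1)/(a+b−2) = 31/57 ≈ 0.5439.

p̂_MAP = 0.5439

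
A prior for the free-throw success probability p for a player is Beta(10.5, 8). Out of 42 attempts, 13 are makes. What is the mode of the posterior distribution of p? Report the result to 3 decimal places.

Prior: Beta(10.5, 8).
Data: 13 successes in 42 trials. The binomial likelihood contributes p^13(1−p)^29, so the posterior is Beta(10.5+13, 8+29) = Beta(23.5, 37).
For Beta(a, b) with a, b > 1 the mode is (a−1)/(a+b−2) = 22.5/58.5 ≈ 0.385.

p̂_MAP = 0.385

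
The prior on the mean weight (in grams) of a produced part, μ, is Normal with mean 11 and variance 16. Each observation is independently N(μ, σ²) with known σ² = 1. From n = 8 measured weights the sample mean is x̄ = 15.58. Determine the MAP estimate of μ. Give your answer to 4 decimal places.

n = 8, x̄ = 15.58.
For a Normal prior and Normal likelihood with known variance, the posterior is Normal; its mode equals its mean, the precision-weighted average.
Prior precision 1/σ₀² = 1/16 = 0.0625; data precision n/σ² = 8/1 = 8.
μ̂ = (0.0625·11 + 8·15.58) / (0.0625 + 8) = 125.3275/8.0625 = 50131/3225 ≈ 15.5445.

μ̂_MAP = 15.5445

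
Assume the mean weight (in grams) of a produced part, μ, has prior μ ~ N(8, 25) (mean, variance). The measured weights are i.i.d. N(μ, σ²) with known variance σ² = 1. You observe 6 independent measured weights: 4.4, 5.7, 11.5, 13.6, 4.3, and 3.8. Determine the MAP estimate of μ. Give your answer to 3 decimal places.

n = 6; x̄ = (4.4 + 5.7 + 11.5 + 13.6 + 4.3 + 3.8)/6 = 43.3/6 = 433/60 ≈ 7.2167.
For a Normal prior and Normal likelihood with known variance, the posterior is Normal; its mode equals its mean, the precision-weighted average.
Prior precision 1/σ₀² = 1/25 = 0.04; data precision n/σ² = 6/1 = 6.
μ̂ = (0.04·8 + 6·(433/60)) / (0.04 + 6) = 43.62/6.04 = 2181/302 ≈ 7.222.

μ̂_MAP = 7.222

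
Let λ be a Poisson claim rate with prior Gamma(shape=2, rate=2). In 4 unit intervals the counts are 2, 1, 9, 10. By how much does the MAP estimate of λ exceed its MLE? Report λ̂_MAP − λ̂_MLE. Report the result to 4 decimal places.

MAP − MLE = -1.6667

Σxᵢ = 22. Posterior is Gamma(24, 6); MAP = (24−1)/6 = 23/6 ≈ 3.83333.
MLE = x̄ = 22/4 ≈ 5.50000.
Difference = 23/6 − 22/4 = -5/3 ≈ -1.6667.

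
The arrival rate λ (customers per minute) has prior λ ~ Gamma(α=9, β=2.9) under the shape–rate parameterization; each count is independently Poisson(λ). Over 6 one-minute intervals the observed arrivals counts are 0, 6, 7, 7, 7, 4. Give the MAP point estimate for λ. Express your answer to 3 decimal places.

Σxᵢ = 0+6+7+7+7+4 = 31, with n = 6.
Posterior ∝ λ^8e^(−2.9λ) · λ^31e^(−6λ) = λ^39e^(−8.9λ), i.e. Gamma(shape=40, rate=8.9).
The mode of a Gamma(a, b) with a ≥ 1 (shape–rate) is (a−1)/b = 39/8.9 ≈ 4.382.

λ̂_MAP = 4.382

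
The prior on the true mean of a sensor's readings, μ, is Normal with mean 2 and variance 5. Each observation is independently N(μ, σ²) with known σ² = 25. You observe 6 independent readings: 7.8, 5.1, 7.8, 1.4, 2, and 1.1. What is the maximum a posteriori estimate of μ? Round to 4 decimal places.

μ̂_MAP = 3.2000

n = 6; x̄ = (7.8 + 5.1 + 7.8 + 1.4 + 2 + 1.1)/6 = 25.2/6 = 4.2.
For a Normal prior and Normal likelihood with known variance, the posterior is Normal; its mode equals its mean, the precision-weighted average.
Prior precision 1/σ₀² = 1/5 = 0.2; data precision n/σ² = 6/25 = 0.24.
μ̂ = (0.2·2 + 0.24·4.2) / (0.2 + 0.24) = 1.408/0.44 = 3.2000.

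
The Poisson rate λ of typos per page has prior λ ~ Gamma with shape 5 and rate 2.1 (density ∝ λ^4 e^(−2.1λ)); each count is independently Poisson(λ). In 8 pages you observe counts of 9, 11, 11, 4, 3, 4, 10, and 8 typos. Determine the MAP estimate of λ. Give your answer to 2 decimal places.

Σxᵢ = 9+11+11+4+3+4+10+8 = 60, with n = 8.
Posterior ∝ λ^4e^(−2.1λ) · λ^60e^(−8λ) = λ^64e^(−10.1λ), i.e. Gamma(shape=65, rate=10.1).
The mode of a Gamma(a, b) with a ≥ 1 (shape–rate) is (a−1)/b = 64/10.1 ≈ 6.34.

λ̂_MAP = 6.34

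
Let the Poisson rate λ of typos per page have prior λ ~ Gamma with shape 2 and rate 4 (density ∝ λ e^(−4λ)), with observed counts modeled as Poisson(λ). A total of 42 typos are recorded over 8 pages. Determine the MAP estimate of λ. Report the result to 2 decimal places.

Σxᵢ = 42, n = 8.
Posterior ∝ λe^(−4λ) · λ^42e^(−8λ) = λ^43e^(−12λ), i.e. Gamma(shape=44, rate=12).
The mode of a Gamma(a, b) with a ≥ 1 (shape–rate) is (a−1)/b = 43/12 ≈ 3.58.

λ̂_MAP = 3.58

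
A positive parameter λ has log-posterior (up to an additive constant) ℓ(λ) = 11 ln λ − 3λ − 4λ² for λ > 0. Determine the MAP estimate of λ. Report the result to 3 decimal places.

λ̂_MAP = 1.000

ℓ'(λ) = 11/λ − 3 − 8λ. Setting this to zero and multiplying by λ: 8λ² + 3λ − 11 = 0.
λ = (−3 + √(3² + 4·8·11)) / (2·8) = (−3 + √361) / 16 = (−3 + 19)/16 = 1.
ℓ''(λ) = −11/λ² − 8 < 0, confirming a maximum.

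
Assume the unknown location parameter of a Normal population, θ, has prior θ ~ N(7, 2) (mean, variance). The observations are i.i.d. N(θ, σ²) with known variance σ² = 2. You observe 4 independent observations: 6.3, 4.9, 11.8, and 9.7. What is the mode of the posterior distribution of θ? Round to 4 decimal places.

n = 4; x̄ = (6.3 + 4.9 + 11.8 + 9.7)/4 = 32.7/4 = 8.175.
For a Normal prior and Normal likelihood with known variance, the posterior is Normal; its mode equals its mean, the precision-weighted average.
Prior precision 1/σ₀² = 1/2 = 0.5; data precision n/σ² = 4/2 = 2.
θ̂ = (0.5·7 + 2·8.175) / (0.5 + 2) = 19.85/2.5 = 7.9400.

θ̂_MAP = 7.9400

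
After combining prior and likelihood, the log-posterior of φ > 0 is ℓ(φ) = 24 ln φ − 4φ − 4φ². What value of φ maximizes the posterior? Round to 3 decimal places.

φ̂_MAP = 1.500

ℓ'(φ) = 24/φ − 4 − 8φ. Setting this to zero and multiplying by φ: 8φ² + 4φ − 24 = 0.
φ = (−4 + √(4² + 4·8·24)) / (2·8) = (−4 + √784) / 16 = (−4 + 28)/16 = 3/2.
ℓ''(φ) = −24/φ² − 8 < 0, confirming a maximum.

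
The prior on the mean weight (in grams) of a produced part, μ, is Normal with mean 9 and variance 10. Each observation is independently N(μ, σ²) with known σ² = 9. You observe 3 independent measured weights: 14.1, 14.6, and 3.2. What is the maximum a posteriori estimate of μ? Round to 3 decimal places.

n = 3; x̄ = (14.1 + 14.6 + 3.2)/3 = 31.9/3 = 319/30 ≈ 10.6333.
For a Normal prior and Normal likelihood with known variance, the posterior is Normal; its mode equals its mean, the precision-weighted average.
Prior precision 1/σ₀² = 1/10 = 0.1; data precision n/σ² = 3/9 = 1/3.
μ̂ = (0.1·9 + (1/3)·(319/30)) / (0.1 + 1/3) = (40/9)/(13/30) = 400/39 ≈ 10.256.

μ̂_MAP = 10.256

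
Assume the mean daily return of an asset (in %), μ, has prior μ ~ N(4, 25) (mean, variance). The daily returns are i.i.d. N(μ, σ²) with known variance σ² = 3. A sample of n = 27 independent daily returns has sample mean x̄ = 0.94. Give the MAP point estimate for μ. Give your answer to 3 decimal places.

μ̂_MAP = 0.954

n = 27, x̄ = 0.94.
For a Normal prior and Normal likelihood with known variance, the posterior is Normal; its mode equals its mean, the precision-weighted average.
Prior precision 1/σ₀² = 1/25 = 0.04; data precision n/σ² = 27/3 = 9.
μ̂ = (0.04·4 + 9·0.94) / (0.04 + 9) = 8.62/9.04 = 431/452 ≈ 0.954.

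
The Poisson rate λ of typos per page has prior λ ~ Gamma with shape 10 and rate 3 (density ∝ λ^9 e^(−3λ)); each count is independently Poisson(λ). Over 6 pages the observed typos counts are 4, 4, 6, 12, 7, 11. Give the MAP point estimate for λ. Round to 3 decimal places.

Σxᵢ = 4+4+6+12+7+11 = 44, with n = 6.
Posterior ∝ λ^9e^(−3λ) · λ^44e^(−6λ) = λ^53e^(−9λ), i.e. Gamma(shape=54, rate=9).
The mode of a Gamma(a, b) with a ≥ 1 (shape–rate) is (a−1)/b = 53/9 ≈ 5.889.

λ̂_MAP = 5.889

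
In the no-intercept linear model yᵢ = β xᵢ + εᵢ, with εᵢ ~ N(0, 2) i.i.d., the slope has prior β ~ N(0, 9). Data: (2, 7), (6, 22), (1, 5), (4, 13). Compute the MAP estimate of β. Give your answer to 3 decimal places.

β̂_MAP = 3.548

log p(β | y) = −Σ(yᵢ − βxᵢ)²/(2·2) − β²/(2·9) + const.
Setting the derivative to zero: Σxᵢ(yᵢ − βxᵢ)/2 − β/9 = 0, so β = Σxᵢyᵢ / (Σxᵢ² + σ²/τ²).
Σxᵢyᵢ = 2·7 + 6·22 + 1·5 + 4·13 = 203; Σxᵢ² = 57; σ²/τ² = 2/9.
β̂_MAP = 203 / (57 + 2/9) = 203/(515/9) = 1827/515 ≈ 3.548.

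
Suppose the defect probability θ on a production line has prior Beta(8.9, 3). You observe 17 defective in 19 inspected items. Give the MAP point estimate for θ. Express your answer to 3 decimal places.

θ̂_MAP = 0.862

Prior: Beta(8.9, 3).
Data: 17 successes in 19 trials. The binomial likelihood contributes θ^17(1−θ)^2, so the posterior is Beta(8.9+17, 3+2) = Beta(25.9, 5).
For Beta(a, b) with a, b > 1 the mode is (a−1)/(a+b−2) = 24.9/28.9 ≈ 0.862.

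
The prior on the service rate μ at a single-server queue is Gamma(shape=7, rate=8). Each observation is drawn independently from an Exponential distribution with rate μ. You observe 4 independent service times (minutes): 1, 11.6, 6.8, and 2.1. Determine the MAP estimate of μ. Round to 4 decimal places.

μ̂_MAP = 0.3390

The Exponential(rate=μ) likelihood is ∝ μ^n e^(−μΣtᵢ). Here n = 4 and Σtᵢ = 1 + 11.6 + 6.8 + 2.1 = 21.5.
Posterior ∝ μ^6e^(−8μ) · μ^4e^(−21.5μ) = μ^10e^(−29.5μ), i.e. Gamma(11, 29.5).
Mode = (a−1)/b = 10/29.5 ≈ 0.3390.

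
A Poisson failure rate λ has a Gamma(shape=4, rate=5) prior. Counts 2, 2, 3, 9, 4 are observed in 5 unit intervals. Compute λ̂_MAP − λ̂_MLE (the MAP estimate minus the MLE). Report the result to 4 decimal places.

MAP − MLE = -1.7000

Σxᵢ = 20. Posterior is Gamma(24, 10); MAP = (24−1)/10 = 23/10 ≈ 2.30000.
MLE = x̄ = 20/5 ≈ 4.00000.
Difference = 23/10 − 20/5 = -17/10 ≈ -1.7000.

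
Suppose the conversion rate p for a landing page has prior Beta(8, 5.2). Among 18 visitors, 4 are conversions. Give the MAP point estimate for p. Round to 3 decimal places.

p̂_MAP = 0.377

Prior: Beta(8, 5.2).
Data: 4 successes in 18 trials. The binomial likelihood contributes p^4(1−p)^14, so the posterior is Beta(8+4, 5.2+14) = Beta(12, 19.2).
For Beta(a, b) with a, b > 1 the mode is (a−1)/(a+b−2) = 11/29.2 ≈ 0.377.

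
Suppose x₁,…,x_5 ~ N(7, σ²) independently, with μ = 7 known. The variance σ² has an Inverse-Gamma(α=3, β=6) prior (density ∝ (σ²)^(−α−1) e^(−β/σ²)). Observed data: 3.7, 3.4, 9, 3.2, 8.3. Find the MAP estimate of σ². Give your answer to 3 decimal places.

Sum of squared deviations about the known mean: SS = (3.7−7)² + (3.4−7)² + (9−7)² + (3.2−7)² + (8.3−7)² = 43.98.
The Normal likelihood contributes (σ²)^(−n/2) exp(−SS/(2σ²)), so the posterior is Inverse-Gamma(α + n/2, β + SS/2) = Inverse-Gamma(5.5, 27.99).
The mode of Inverse-Gamma(a, b) is b/(a+1) = 27.99/6.5 ≈ 4.306.

σ̂²_MAP = 4.306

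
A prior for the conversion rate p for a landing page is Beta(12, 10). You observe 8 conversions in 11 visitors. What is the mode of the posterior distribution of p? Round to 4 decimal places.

Prior: Beta(12, 10).
Data: 8 successes in 11 trials. The binomial likelihood contributes p^8(1−p)^3, so the posterior is Beta(12+8, 10+3) = Beta(20, 13).
For Beta(a, b) with a, b > 1 the mode is (a−1)/(a+b−2) = 19/31 ≈ 0.6129.

p̂_MAP = 0.6129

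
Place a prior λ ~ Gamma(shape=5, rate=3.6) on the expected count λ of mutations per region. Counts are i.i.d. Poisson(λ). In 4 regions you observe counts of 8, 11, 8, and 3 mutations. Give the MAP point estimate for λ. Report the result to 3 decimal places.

λ̂_MAP = 4.474

Σxᵢ = 8+11+8+3 = 30, with n = 4.
Posterior ∝ λ^4e^(−3.6λ) · λ^30e^(−4λ) = λ^34e^(−7.6λ), i.e. Gamma(shape=35, rate=7.6).
The mode of a Gamma(a, b) with a ≥ 1 (shape–rate) is (a−1)/b = 34/7.6 ≈ 4.474.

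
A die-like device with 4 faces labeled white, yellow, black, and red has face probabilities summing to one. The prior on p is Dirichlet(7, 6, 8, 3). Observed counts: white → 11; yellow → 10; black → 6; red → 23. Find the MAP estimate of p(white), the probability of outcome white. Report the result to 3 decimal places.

The posterior is Dirichlet(αᵢ + nᵢ) = Dirichlet(18, 16, 14, 26).
For a Dirichlet(a₁,…,a_K) with all aᵢ > 1, the mode has j-th component (aⱼ − 1)/(Σaᵢ − K).
Here Σaᵢ = 74 and K = 4, so p(white) = (18 − 1)/(74 − 4) = 17/70 ≈ 0.243.

MAP estimate of p(white) = 0.243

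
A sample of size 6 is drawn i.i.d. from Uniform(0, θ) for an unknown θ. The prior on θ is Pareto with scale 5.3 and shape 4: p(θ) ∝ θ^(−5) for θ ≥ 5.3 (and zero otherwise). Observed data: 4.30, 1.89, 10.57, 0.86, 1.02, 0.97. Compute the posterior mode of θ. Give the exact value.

θ̂_MAP = 10.57

The Uniform(0, θ) likelihood is θ^(−n) for θ ≥ max(xᵢ), zero otherwise. Here max(xᵢ) = 10.57.
Posterior ∝ θ^(−5) · θ^(−6) = θ^(−11) on θ ≥ max(5.3, 10.57) = 10.57.
This density is strictly decreasing in θ, so the posterior mode lies at the lower boundary of the support.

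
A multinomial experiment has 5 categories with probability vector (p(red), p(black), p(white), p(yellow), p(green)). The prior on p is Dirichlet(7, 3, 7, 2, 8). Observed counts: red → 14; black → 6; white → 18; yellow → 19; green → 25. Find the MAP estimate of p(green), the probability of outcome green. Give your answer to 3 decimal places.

The posterior is Dirichlet(αᵢ + nᵢ) = Dirichlet(21, 9, 25, 21, 33).
For a Dirichlet(a₁,…,a_K) with all aᵢ > 1, the mode has j-th component (aⱼ − 1)/(Σaᵢ − K).
Here Σaᵢ = 109 and K = 5, so p(green) = (33 − 1)/(109 − 5) = 32/104 ≈ 0.308.

MAP estimate of p(green) = 0.308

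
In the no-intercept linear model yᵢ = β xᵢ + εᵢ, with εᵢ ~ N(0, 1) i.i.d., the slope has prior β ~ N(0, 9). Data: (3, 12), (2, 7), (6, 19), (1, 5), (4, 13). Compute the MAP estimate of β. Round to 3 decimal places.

log p(β | y) = −Σ(yᵢ − βxᵢ)²/(2·1) − β²/(2·9) + const.
Setting the derivative to zero: Σxᵢ(yᵢ − βxᵢ)/1 − β/9 = 0, so β = Σxᵢyᵢ / (Σxᵢ² + σ²/τ²).
Σxᵢyᵢ = 3·12 + 2·7 + 6·19 + 1·5 + 4·13 = 221; Σxᵢ² = 66; σ²/τ² = 1/9.
β̂_MAP = 221 / (66 + 1/9) = 221/(595/9) = 117/35 ≈ 3.343.

β̂_MAP = 3.343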